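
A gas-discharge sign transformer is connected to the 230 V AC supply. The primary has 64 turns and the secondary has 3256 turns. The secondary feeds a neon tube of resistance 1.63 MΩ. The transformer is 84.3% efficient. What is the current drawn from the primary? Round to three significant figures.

V_s = 230 × 3256/64 = 11701 V.
I_s = V_s/R = 11701/(1.63×10^6) = 0.0071787 A.
P_out = V_s I_s = 11701 × 0.0071787 = 84.000 W.
P_in = P_out/η = 84.000/0.843 = 99.644 W.
I_p = P_in/V_p = 99.644/230 = 0.433 A.

I_p ≈ 0.433 A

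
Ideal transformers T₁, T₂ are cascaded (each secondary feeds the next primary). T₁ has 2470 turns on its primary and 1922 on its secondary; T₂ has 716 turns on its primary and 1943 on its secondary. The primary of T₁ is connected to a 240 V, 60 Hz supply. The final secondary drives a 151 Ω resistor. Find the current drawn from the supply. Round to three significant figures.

I_supply ≈ 7.09 A

Secondary of T₁: V = 240.00 × 1922/2470 = 186.75 V.
Secondary of T₂: V = 186.75 × 1943/716 = 506.79 V.
I_load = 506.79/151 = 3.3562 A, so P_out = 506.79 × 3.3562 = 1700.9 W.
All ideal ⇒ P_in = P_out, so I_supply = 1700.9/240 = 7.09 A.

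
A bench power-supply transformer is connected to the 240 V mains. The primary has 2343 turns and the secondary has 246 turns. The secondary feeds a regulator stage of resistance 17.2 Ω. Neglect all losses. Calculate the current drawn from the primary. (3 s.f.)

V_s = V_p × N_s/N_p = 240 × 246/2343 = 25.198 V.
I_s = V_s/R = 25.198/17.2 = 1.4650 A.
For an ideal transformer I_p N_p = I_s N_s, so I_p = 1.4650 × 246/2343 = 0.154 A.

I_p ≈ 0.154 A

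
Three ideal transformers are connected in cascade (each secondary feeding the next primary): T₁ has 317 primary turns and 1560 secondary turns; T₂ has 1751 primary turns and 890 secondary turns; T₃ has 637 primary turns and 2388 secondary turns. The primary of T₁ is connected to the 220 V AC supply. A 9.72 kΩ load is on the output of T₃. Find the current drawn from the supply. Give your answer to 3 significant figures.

I_supply ≈ 1.99 A

After T₁: V = 220.00 × 1560/317 = 1082.6 V.
After T₂: V = 1082.6 × 890/1751 = 550.29 V.
After T₃: V = 550.29 × 2388/637 = 2062.9 V.
I_load = 2062.9/9720 = 0.21224 A, so P_out = 2062.9 × 0.21224 = 437.83 W.
All ideal ⇒ P_in = P_out, so I_supply = 437.83/220 = 1.99 A.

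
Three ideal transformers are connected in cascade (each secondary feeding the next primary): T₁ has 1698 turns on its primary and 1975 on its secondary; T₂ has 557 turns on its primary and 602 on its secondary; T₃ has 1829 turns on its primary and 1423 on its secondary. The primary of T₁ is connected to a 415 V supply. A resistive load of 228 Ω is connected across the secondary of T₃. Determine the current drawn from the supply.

I_supply ≈ 1.74 A

After T₁: V = 415.00 × 1975/1698 = 482.70 V.
After T₂: V = 482.70 × 602/557 = 521.70 V.
After T₃: V = 521.70 × 1423/1829 = 405.89 V.
I_load = 405.89/228 = 1.7802 A, so P_out = 405.89 × 1.7802 = 722.58 W.
All ideal ⇒ P_in = P_out, so I_supply = 722.58/415 = 1.74 A.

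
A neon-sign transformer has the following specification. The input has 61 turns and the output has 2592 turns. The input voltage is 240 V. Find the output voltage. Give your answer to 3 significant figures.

V_out ≈ 10200 V

V_out/V_in = N_out/N_in, so V_out = 240 × 2592/61 = 10200 V.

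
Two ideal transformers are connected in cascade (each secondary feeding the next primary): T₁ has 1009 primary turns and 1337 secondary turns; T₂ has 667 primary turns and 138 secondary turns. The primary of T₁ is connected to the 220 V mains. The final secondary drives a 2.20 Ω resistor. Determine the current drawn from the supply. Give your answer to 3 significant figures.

I_supply ≈ 7.52 A

Secondary of T₁: V = 220.00 × 1337/1009 = 291.52 V.
Secondary of T₂: V = 291.52 × 138/667 = 60.314 V.
I_load = 60.314/2.20 = 27.415 A, so P_out = 60.314 × 27.415 = 1653.5 W.
All ideal ⇒ P_in = P_out, so I_supply = 1653.5/220 = 7.52 A.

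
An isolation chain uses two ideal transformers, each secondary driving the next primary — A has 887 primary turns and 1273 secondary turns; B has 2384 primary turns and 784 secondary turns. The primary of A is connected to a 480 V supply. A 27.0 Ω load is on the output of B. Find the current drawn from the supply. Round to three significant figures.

I_supply ≈ 3.96 A

Secondary of A: V = 480.00 × 1273/887 = 688.88 V.
Secondary of B: V = 688.88 × 784/2384 = 226.55 V.
I_load = 226.55/27.0 = 8.3906 A, so P_out = 226.55 × 8.3906 = 1900.9 W.
All ideal ⇒ P_in = P_out, so I_supply = 1900.9/480 = 3.96 A.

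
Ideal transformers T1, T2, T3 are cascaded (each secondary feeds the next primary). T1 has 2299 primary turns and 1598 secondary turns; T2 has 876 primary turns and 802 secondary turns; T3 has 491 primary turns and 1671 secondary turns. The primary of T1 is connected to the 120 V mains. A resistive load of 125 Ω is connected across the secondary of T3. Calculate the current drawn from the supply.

Secondary of T1: V = 120.00 × 1598/2299 = 83.410 V.
Secondary of T2: V = 83.410 × 802/876 = 76.364 V.
Secondary of T3: V = 76.364 × 1671/491 = 259.89 V.
I_load = 259.89/125 = 2.0791 A, so P_out = 259.89 × 2.0791 = 540.33 W.
All ideal ⇒ P_in = P_out, so I_supply = 540.33/120 = 4.50 A.

I_supply ≈ 4.50 A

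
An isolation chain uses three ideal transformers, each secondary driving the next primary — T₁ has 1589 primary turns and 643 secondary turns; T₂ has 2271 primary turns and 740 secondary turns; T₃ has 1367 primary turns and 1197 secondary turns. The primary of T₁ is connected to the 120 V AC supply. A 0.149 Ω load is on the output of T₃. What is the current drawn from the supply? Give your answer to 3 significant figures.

Secondary of T₁: V = 120.00 × 643/1589 = 48.559 V.
Secondary of T₂: V = 48.559 × 740/2271 = 15.823 V.
Secondary of T₃: V = 15.823 × 1197/1367 = 13.855 V.
I_load = 13.855/0.149 = 92.987 A, so P_out = 13.855 × 92.987 = 1288.3 W.
All ideal ⇒ P_in = P_out, so I_supply = 1288.3/120 = 10.7 A.

I_supply ≈ 10.7 A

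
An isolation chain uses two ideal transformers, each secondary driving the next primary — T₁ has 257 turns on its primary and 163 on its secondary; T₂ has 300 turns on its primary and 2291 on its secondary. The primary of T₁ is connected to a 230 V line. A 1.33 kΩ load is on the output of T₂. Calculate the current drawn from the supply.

Secondary of T₁: V = 230.00 × 163/257 = 145.88 V.
Secondary of T₂: V = 145.88 × 2291/300 = 1114.0 V.
I_load = 1114.0/1330 = 0.83760 A, so P_out = 1114.0 × 0.83760 = 933.08 W.
All ideal ⇒ P_in = P_out, so I_supply = 933.08/230 = 4.06 A.

I_supply ≈ 4.06 A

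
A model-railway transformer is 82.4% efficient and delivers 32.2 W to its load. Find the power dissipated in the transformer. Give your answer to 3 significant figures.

P_loss ≈ 6.88 W

P_in = P_out/η = 32.2/0.824 = 39.0777 W.
P_loss = P_in − P_out = 39.0777 − 32.2 = 6.88 W.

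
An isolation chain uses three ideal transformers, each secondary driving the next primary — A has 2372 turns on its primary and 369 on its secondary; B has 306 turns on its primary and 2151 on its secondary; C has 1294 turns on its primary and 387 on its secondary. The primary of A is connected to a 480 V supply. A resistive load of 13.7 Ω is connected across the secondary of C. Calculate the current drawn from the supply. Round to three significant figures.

After A: V = 480.00 × 369/2372 = 74.671 V.
After B: V = 74.671 × 2151/306 = 524.89 V.
After C: V = 524.89 × 387/1294 = 156.98 V.
I_load = 156.98/13.7 = 11.459 A, so P_out = 156.98 × 11.459 = 1798.8 W.
All ideal ⇒ P_in = P_out, so I_supply = 1798.8/480 = 3.75 A.

I_supply ≈ 3.75 A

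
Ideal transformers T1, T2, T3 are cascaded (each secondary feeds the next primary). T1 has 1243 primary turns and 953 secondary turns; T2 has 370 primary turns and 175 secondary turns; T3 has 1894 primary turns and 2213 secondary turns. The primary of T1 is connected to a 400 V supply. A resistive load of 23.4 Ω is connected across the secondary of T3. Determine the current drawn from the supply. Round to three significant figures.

I_supply ≈ 3.07 A

After T1: V = 400.00 × 953/1243 = 306.68 V.
After T2: V = 306.68 × 175/370 = 145.05 V.
After T3: V = 145.05 × 2213/1894 = 169.48 V.
I_load = 169.48/23.4 = 7.2428 A, so P_out = 169.48 × 7.2428 = 1227.5 W.
All ideal ⇒ P_in = P_out, so I_supply = 1227.5/400 = 3.07 A.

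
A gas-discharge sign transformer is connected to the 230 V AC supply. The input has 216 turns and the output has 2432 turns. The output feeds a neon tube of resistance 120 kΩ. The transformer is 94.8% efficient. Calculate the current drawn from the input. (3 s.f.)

V_out = 230 × 2432/216 = 2589.6 V.
I_out = V_out/R = 2589.6/120000 = 0.021580 A.
P_out = V_out I_out = 2589.6 × 0.021580 = 55.885 W.
P_in = P_out/η = 55.885/0.948 = 58.950 W.
I_in = P_in/V_in = 58.950/230 = 0.256 A.

I_in ≈ 0.256 A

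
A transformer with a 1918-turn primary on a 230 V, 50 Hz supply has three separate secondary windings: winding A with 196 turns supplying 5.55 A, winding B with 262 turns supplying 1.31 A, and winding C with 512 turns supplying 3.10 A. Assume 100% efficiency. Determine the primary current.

V_A = 230 × 196/1918 = 23.504 V; V_B = 230 × 262/1918 = 31.418 V; V_C = 230 × 512/1918 = 61.397 V.
P_out = V_A I_A + V_B I_B + V_C I_C = 23.504×5.55 + 31.418×1.31 + 61.397×3.10 = 130.45 + 41.158 + 190.33 = 361.93 W.
Ideal ⇒ P_in = P_out, so I_p = P_out/V_p = 361.93/230 = 1.57 A.

I_p ≈ 1.57 A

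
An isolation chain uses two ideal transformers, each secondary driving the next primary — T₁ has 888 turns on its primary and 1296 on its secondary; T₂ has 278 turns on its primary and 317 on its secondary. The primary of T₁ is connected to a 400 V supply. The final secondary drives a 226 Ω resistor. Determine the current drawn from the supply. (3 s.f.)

I_supply ≈ 4.90 A

After T₁: V = 400.00 × 1296/888 = 583.78 V.
After T₂: V = 583.78 × 317/278 = 665.68 V.
I_load = 665.68/226 = 2.9455 A, so P_out = 665.68 × 2.9455 = 1960.8 W.
All ideal ⇒ P_in = P_out, so I_supply = 1960.8/400 = 4.90 A.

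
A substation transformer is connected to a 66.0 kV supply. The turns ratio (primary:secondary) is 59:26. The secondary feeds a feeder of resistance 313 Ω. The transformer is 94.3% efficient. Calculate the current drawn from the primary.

I_p ≈ 43.4 A

V_s = 66000 × 26/59 = 29085 V.
I_s = V_s/R = 29085/313 = 92.923 A.
P_out = V_s I_s = 29085 × 92.923 = 2.7026×10^6 W.
P_in = P_out/η = 2.7026×10^6/0.943 = 2.8660×10^6 W.
I_p = P_in/V_p = 2.8660×10^6/66000 = 43.4 A.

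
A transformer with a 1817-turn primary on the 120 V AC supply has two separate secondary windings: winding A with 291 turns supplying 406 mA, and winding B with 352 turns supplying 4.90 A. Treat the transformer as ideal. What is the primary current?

V_A = 120 × 291/1817 = 19.218 V; V_B = 120 × 352/1817 = 23.247 V.
P_out = V_A I_A + V_B I_B = 19.218×0.406 + 23.247×4.90 = 7.8027 + 113.91 = 121.71 W.
Ideal ⇒ P_in = P_out, so I_p = P_out/V_p = 121.71/120 = 1.01 A.

I_p ≈ 1.01 A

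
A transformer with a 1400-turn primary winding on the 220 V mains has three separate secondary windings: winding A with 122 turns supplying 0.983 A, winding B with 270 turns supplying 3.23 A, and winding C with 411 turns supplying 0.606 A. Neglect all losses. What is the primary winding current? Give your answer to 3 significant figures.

V_A = 220 × 122/1400 = 19.171 V; V_B = 220 × 270/1400 = 42.429 V; V_C = 220 × 411/1400 = 64.586 V.
P_out = V_A I_A + V_B I_B + V_C I_C = 19.171×0.983 + 42.429×3.23 + 64.586×0.606 = 18.846 + 137.04 + 39.139 = 195.03 W.
Ideal ⇒ P_in = P_out, so I_p = P_out/V_p = 195.03/220 = 0.886 A.

I_p ≈ 0.886 A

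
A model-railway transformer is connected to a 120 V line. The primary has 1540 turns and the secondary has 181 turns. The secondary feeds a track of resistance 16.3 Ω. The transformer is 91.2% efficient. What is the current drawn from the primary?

I_p ≈ 0.112 A

V_s = 120 × 181/1540 = 14.104 V.
I_s = V_s/R = 14.104/16.3 = 0.86527 A.
P_out = V_s I_s = 14.104 × 0.86527 = 12.204 W.
P_in = P_out/η = 12.204/0.912 = 13.381 W.
I_p = P_in/V_p = 13.381/120 = 0.112 A.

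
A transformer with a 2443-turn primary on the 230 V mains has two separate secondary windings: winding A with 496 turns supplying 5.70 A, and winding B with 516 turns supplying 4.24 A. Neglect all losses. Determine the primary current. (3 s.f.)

V_A = 230 × 496/2443 = 46.697 V; V_B = 230 × 516/2443 = 48.580 V.
P_out = V_A I_A + V_B I_B = 46.697×5.70 + 48.580×4.24 = 266.17 + 205.98 = 472.15 W.
Ideal ⇒ P_in = P_out, so I_p = P_out/V_p = 472.15/230 = 2.05 A.

I_p ≈ 2.05 A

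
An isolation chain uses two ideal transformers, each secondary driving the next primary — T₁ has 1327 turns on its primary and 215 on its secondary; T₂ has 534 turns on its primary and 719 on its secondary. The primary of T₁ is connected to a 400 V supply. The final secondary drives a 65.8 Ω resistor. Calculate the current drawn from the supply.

Secondary of T₁: V = 400.00 × 215/1327 = 64.808 V.
Secondary of T₂: V = 64.808 × 719/534 = 87.260 V.
I_load = 87.260/65.8 = 1.3261 A, so P_out = 87.260 × 1.3261 = 115.72 W.
All ideal ⇒ P_in = P_out, so I_supply = 115.72/400 = 0.289 A.

I_supply ≈ 0.289 A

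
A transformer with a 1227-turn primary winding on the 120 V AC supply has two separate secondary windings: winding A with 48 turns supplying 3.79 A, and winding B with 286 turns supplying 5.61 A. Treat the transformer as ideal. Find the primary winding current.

I_p ≈ 1.46 A

V_A = 120 × 48/1227 = 4.6944 V; V_B = 120 × 286/1227 = 27.971 V.
P_out = V_A I_A + V_B I_B = 4.6944×3.79 + 27.971×5.61 = 17.792 + 156.92 = 174.71 W.
Ideal ⇒ P_in = P_out, so I_p = P_out/V_p = 174.71/120 = 1.46 A.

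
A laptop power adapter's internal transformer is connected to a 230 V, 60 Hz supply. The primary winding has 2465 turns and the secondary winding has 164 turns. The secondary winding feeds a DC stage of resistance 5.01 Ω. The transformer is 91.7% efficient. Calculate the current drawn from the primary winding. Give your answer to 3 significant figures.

V_s = 230 × 164/2465 = 15.302 V.
I_s = V_s/R = 15.302/5.01 = 3.0543 A.
P_out = V_s I_s = 15.302 × 3.0543 = 46.738 W.
P_in = P_out/η = 46.738/0.917 = 50.969 W.
I_p = P_in/V_p = 50.969/230 = 0.222 A.

I_p ≈ 0.222 A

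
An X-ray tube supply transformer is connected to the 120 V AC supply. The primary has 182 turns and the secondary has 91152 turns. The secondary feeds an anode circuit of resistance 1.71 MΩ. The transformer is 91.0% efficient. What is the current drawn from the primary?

I_p ≈ 19.3 A

V_s = 120 × 91152/182 = 60100 V.
I_s = V_s/R = 60100/(1.71×10^6) = 0.035146 A.
P_out = V_s I_s = 60100 × 0.035146 = 2112.3 W.
P_in = P_out/η = 2112.3/0.910 = 2321.2 W.
I_p = P_in/V_p = 2321.2/120 = 19.3 A.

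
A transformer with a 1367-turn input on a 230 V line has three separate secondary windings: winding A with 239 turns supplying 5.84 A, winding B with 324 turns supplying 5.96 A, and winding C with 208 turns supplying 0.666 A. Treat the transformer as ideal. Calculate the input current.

V_A = 230 × 239/1367 = 40.212 V; V_B = 230 × 324/1367 = 54.514 V; V_C = 230 × 208/1367 = 34.996 V.
P_out = V_A I_A + V_B I_B + V_C I_C = 40.212×5.84 + 54.514×5.96 + 34.996×0.666 = 234.84 + 324.90 + 23.308 = 583.05 W.
Ideal ⇒ P_in = P_out, so I_in = P_out/V_in = 583.05/230 = 2.53 A.

I_in ≈ 2.53 A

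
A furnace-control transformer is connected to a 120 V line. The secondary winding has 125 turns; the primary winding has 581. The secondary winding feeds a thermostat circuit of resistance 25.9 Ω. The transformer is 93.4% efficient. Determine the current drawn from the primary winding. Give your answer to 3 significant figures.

V_s = 120 × 125/581 = 25.818 V.
I_s = V_s/R = 25.818/25.9 = 0.99682 A.
P_out = V_s I_s = 25.818 × 0.99682 = 25.735 W.
P_in = P_out/η = 25.735/0.934 = 27.554 W.
I_p = P_in/V_p = 27.554/120 = 0.230 A.

I_p ≈ 0.230 A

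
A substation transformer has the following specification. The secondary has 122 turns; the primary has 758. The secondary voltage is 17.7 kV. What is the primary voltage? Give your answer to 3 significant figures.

V_p ≈ 110000 V

V_p/V_s = N_p/N_s, so V_p = 17700 × 758/122 = 110000 V.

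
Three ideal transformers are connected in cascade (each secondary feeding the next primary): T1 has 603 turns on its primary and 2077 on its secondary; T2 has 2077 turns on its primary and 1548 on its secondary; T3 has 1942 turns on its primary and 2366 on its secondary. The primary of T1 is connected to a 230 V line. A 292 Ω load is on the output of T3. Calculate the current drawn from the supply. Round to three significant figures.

Secondary of T1: V = 230.00 × 2077/603 = 792.22 V.
Secondary of T2: V = 792.22 × 1548/2077 = 590.45 V.
Secondary of T3: V = 590.45 × 2366/1942 = 719.36 V.
I_load = 719.36/292 = 2.4636 A, so P_out = 719.36 × 2.4636 = 1772.2 W.
All ideal ⇒ P_in = P_out, so I_supply = 1772.2/230 = 7.71 A.

I_supply ≈ 7.71 A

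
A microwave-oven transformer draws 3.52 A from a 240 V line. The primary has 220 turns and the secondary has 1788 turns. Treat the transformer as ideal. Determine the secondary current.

I_s ≈ 0.433 A

I_s/I_p = N_p/N_s, so I_s = 3.52 × 220/1788 = 0.433 A.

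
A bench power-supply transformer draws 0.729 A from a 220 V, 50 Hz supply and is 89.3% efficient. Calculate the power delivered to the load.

P_in = V_p I_p = 220 × 0.729 = 160.38 W.
P_out = η P_in = 0.893 × 160.38 = 143 W.

P_out ≈ 143 W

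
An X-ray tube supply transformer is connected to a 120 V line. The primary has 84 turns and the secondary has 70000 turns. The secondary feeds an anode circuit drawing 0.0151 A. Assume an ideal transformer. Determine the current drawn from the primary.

I_p ≈ 12.6 A

For an ideal transformer I_p N_p = I_s N_s, so I_p = 0.0151 × 70000/84 = 12.6 A.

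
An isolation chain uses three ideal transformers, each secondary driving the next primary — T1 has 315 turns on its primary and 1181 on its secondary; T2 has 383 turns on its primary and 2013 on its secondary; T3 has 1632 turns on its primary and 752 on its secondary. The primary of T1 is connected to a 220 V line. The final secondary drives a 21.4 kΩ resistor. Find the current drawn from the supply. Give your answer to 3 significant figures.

Secondary of T1: V = 220.00 × 1181/315 = 824.83 V.
Secondary of T2: V = 824.83 × 2013/383 = 4335.2 V.
Secondary of T3: V = 4335.2 × 752/1632 = 1997.6 V.
I_load = 1997.6/21400 = 0.093345 A, so P_out = 1997.6 × 0.093345 = 186.46 W.
All ideal ⇒ P_in = P_out, so I_supply = 186.46/220 = 0.848 A.

I_supply ≈ 0.848 A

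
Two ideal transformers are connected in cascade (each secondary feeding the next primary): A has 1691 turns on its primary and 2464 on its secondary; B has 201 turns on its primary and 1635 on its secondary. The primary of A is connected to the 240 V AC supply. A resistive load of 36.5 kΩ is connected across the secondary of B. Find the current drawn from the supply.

Secondary of A: V = 240.00 × 2464/1691 = 349.71 V.
Secondary of B: V = 349.71 × 1635/201 = 2844.7 V.
I_load = 2844.7/36500 = 0.077936 A, so P_out = 2844.7 × 0.077936 = 221.70 W.
All ideal ⇒ P_in = P_out, so I_supply = 221.70/240 = 0.924 A.

I_supply ≈ 0.924 A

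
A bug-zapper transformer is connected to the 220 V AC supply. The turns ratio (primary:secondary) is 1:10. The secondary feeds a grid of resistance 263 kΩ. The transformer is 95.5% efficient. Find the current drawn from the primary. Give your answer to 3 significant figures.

V_s = 220 × 10/1 = 2200.0 V.
I_s = V_s/R = 2200.0/263000 = 0.0083650 A.
P_out = V_s I_s = 2200.0 × 0.0083650 = 18.403 W.
P_in = P_out/η = 18.403/0.955 = 19.270 W.
I_p = P_in/V_p = 19.270/220 = 0.0876 A.

I_p ≈ 0.0876 A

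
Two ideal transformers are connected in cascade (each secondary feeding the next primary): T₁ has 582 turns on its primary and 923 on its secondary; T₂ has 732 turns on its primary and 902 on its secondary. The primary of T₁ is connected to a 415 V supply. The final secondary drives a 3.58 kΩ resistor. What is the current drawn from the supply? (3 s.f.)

Secondary of T₁: V = 415.00 × 923/582 = 658.15 V.
Secondary of T₂: V = 658.15 × 902/732 = 811.00 V.
I_load = 811.00/3580 = 0.22654 A, so P_out = 811.00 × 0.22654 = 183.72 W.
All ideal ⇒ P_in = P_out, so I_supply = 183.72/415 = 0.443 A.

I_supply ≈ 0.443 A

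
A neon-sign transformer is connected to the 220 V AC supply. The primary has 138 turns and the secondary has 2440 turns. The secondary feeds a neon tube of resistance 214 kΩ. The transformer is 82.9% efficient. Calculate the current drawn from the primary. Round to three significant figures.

I_p ≈ 0.388 A

V_s = 220 × 2440/138 = 3889.9 V.
I_s = V_s/R = 3889.9/214000 = 0.018177 A.
P_out = V_s I_s = 3889.9 × 0.018177 = 70.705 W.
P_in = P_out/η = 70.705/0.829 = 85.290 W.
I_p = P_in/V_p = 85.290/220 = 0.388 A.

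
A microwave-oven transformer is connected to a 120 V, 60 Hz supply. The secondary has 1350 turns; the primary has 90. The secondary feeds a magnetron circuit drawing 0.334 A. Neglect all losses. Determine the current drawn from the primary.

I_p ≈ 5.01 A

For an ideal transformer I_p N_p = I_s N_s, so I_p = 0.334 × 1350/90 = 5.01 A.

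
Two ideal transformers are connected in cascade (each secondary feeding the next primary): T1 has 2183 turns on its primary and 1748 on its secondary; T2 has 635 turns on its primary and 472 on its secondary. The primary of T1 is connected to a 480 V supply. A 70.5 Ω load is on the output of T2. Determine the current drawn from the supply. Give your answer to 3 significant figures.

Secondary of T1: V = 480.00 × 1748/2183 = 384.35 V.
Secondary of T2: V = 384.35 × 472/635 = 285.69 V.
I_load = 285.69/70.5 = 4.0524 A, so P_out = 285.69 × 4.0524 = 1157.7 W.
All ideal ⇒ P_in = P_out, so I_supply = 1157.7/480 = 2.41 A.

I_supply ≈ 2.41 A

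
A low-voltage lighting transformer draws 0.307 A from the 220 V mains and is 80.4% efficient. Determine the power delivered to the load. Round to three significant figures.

P_out ≈ 54.3 W

P_in = V_p I_p = 220 × 0.307 = 67.540 W.
P_out = η P_in = 0.804 × 67.540 = 54.3 W.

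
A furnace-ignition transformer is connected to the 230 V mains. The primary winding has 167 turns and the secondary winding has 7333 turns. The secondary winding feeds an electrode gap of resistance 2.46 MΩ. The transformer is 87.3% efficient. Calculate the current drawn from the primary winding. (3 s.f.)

V_s = 230 × 7333/167 = 10099 V.
I_s = V_s/R = 10099/(2.46×10^6) = 0.0041054 A.
P_out = V_s I_s = 10099 × 0.0041054 = 41.462 W.
P_in = P_out/η = 41.462/0.873 = 47.494 W.
I_p = P_in/V_p = 47.494/230 = 0.206 A.

I_p ≈ 0.206 A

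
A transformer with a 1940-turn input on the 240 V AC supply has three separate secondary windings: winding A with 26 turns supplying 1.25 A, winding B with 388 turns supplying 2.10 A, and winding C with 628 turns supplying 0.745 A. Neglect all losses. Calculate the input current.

V_A = 240 × 26/1940 = 3.2165 V; V_B = 240 × 388/1940 = 48.000 V; V_C = 240 × 628/1940 = 77.691 V.
P_out = V_A I_A + V_B I_B + V_C I_C = 3.2165×1.25 + 48.000×2.10 + 77.691×0.745 = 4.0206 + 100.80 + 57.880 = 162.70 W.
Ideal ⇒ P_in = P_out, so I_in = P_out/V_in = 162.70/240 = 0.678 A.

I_in ≈ 0.678 A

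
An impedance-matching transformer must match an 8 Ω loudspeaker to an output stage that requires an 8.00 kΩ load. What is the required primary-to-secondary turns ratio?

Z_p/Z_s = (N_p/N_s)², so N_p/N_s = √(8000/8) = √1000 = 31.6.

N_p/N_s ≈ 31.6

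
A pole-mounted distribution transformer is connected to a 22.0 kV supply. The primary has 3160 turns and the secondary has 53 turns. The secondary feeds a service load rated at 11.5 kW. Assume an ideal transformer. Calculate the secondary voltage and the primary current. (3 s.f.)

V_s = V_p × N_s/N_p = 22000 × 53/3160 = 368.99 V.
I_s = P/V_s = 11500/368.99 = 31.166 A.
I_p = I_s × N_s/N_p = 31.166 × 53/3160 = 0.523 A.

V_s ≈ 369 V, I_p ≈ 0.523 A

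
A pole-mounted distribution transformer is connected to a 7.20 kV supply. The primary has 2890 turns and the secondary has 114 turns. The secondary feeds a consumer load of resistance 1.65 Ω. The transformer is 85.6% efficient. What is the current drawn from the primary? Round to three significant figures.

V_s = 7200 × 114/2890 = 284.01 V.
I_s = V_s/R = 284.01/1.65 = 172.13 A.
P_out = V_s I_s = 284.01 × 172.13 = 48887 W.
P_in = P_out/η = 48887/0.856 = 57111 W.
I_p = P_in/V_p = 57111/7200 = 7.93 A.

I_p ≈ 7.93 A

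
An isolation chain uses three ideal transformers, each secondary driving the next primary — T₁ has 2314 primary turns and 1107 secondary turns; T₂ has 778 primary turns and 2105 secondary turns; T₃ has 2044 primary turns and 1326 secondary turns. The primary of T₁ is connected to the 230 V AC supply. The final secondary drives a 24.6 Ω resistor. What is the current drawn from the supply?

I_supply ≈ 6.59 A

After T₁: V = 230.00 × 1107/2314 = 110.03 V.
After T₂: V = 110.03 × 2105/778 = 297.70 V.
After T₃: V = 297.70 × 1326/2044 = 193.13 V.
I_load = 193.13/24.6 = 7.8508 A, so P_out = 193.13 × 7.8508 = 1516.2 W.
All ideal ⇒ P_in = P_out, so I_supply = 1516.2/230 = 6.59 A.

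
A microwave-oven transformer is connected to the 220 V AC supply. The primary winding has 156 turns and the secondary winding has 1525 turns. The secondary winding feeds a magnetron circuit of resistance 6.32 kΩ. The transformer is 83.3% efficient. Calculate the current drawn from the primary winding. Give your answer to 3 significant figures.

V_s = 220 × 1525/156 = 2150.6 V.
I_s = V_s/R = 2150.6/6320 = 0.34029 A.
P_out = V_s I_s = 2150.6 × 0.34029 = 731.84 W.
P_in = P_out/η = 731.84/0.833 = 878.56 W.
I_p = P_in/V_p = 878.56/220 = 3.99 A.

I_p ≈ 3.99 A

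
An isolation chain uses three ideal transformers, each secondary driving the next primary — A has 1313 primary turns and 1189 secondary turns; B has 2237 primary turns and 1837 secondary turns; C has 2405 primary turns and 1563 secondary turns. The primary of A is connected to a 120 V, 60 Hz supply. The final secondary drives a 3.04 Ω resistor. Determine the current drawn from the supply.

I_supply ≈ 9.22 A

Secondary of A: V = 120.00 × 1189/1313 = 108.67 V.
Secondary of B: V = 108.67 × 1837/2237 = 89.236 V.
Secondary of C: V = 89.236 × 1563/2405 = 57.994 V.
I_load = 57.994/3.04 = 19.077 A, so P_out = 57.994 × 19.077 = 1106.4 W.
All ideal ⇒ P_in = P_out, so I_supply = 1106.4/120 = 9.22 A.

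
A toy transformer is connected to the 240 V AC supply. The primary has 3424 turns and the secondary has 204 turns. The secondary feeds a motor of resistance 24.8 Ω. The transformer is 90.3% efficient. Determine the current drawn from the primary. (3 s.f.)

I_p ≈ 0.0380 A

V_s = 240 × 204/3424 = 14.299 V.
I_s = V_s/R = 14.299/24.8 = 0.57658 A.
P_out = V_s I_s = 14.299 × 0.57658 = 8.2445 W.
P_in = P_out/η = 8.2445/0.903 = 9.1301 W.
I_p = P_in/V_p = 9.1301/240 = 0.0380 A.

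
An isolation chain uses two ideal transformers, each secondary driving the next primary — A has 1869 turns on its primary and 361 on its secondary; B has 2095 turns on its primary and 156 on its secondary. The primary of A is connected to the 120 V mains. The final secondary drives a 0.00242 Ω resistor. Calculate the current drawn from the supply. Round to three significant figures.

I_supply ≈ 10.3 A

Secondary of A: V = 120.00 × 361/1869 = 23.178 V.
Secondary of B: V = 23.178 × 156/2095 = 1.7259 V.
I_load = 1.7259/0.00242 = 713.19 A, so P_out = 1.7259 × 713.19 = 1230.9 W.
All ideal ⇒ P_in = P_out, so I_supply = 1230.9/120 = 10.3 A.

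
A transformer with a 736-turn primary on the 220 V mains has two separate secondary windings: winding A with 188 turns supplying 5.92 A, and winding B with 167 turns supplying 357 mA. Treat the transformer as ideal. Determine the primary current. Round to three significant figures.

V_A = 220 × 188/736 = 56.196 V; V_B = 220 × 167/736 = 49.918 V.
P_out = V_A I_A + V_B I_B = 56.196×5.92 + 49.918×0.357 = 332.68 + 17.821 = 350.50 W.
Ideal ⇒ P_in = P_out, so I_p = P_out/V_p = 350.50/220 = 1.59 A.

I_p ≈ 1.59 A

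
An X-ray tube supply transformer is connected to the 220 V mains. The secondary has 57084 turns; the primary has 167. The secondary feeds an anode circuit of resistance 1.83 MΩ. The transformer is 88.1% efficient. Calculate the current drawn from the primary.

V_s = 220 × 57084/167 = 75200 V.
I_s = V_s/R = 75200/(1.83×10^6) = 0.041093 A.
P_out = V_s I_s = 75200 × 0.041093 = 3090.2 W.
P_in = P_out/η = 3090.2/0.881 = 3507.6 W.
I_p = P_in/V_p = 3507.6/220 = 15.9 A.

I_p ≈ 15.9 A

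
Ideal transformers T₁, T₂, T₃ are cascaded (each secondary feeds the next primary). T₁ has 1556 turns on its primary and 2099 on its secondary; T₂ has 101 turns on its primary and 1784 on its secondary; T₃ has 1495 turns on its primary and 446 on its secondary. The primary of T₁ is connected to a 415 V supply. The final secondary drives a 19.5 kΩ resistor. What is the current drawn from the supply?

I_supply ≈ 1.08 A

Secondary of T₁: V = 415.00 × 2099/1556 = 559.82 V.
Secondary of T₂: V = 559.82 × 1784/101 = 9888.4 V.
Secondary of T₃: V = 9888.4 × 446/1495 = 2950.0 V.
I_load = 2950.0/19500 = 0.15128 A, so P_out = 2950.0 × 0.15128 = 446.27 W.
All ideal ⇒ P_in = P_out, so I_supply = 446.27/415 = 1.08 A.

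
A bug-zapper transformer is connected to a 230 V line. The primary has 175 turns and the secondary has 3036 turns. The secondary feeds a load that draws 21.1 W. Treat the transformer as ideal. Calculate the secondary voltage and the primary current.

V_s = V_p × N_s/N_p = 230 × 3036/175 = 3990.2 V.
I_s = P/V_s = 21.1/3990.2 = 0.0052880 A.
I_p = I_s × N_s/N_p = 0.0052880 × 3036/175 = 0.0917 A.

V_s ≈ 3990 V, I_p ≈ 0.0917 A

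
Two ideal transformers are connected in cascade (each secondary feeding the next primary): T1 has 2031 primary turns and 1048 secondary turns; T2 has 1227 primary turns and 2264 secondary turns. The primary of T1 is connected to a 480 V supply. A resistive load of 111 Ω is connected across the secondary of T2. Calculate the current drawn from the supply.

I_supply ≈ 3.92 A

Secondary of T1: V = 480.00 × 1048/2031 = 247.68 V.
Secondary of T2: V = 247.68 × 2264/1227 = 457.01 V.
I_load = 457.01/111 = 4.1172 A, so P_out = 457.01 × 4.1172 = 1881.6 W.
All ideal ⇒ P_in = P_out, so I_supply = 1881.6/480 = 3.92 A.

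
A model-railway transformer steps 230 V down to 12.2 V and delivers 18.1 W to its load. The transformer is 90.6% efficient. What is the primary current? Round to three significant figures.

I_p ≈ 0.0869 A

P_in = P_out/η = 18.1/0.906 = 19.978 W.
I_p = P_in/V_p = 19.978/230 = 0.0869 A.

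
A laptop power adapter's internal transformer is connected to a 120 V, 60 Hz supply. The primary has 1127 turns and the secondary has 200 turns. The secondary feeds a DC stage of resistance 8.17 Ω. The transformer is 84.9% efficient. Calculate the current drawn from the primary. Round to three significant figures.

I_p ≈ 0.545 A

V_s = 120 × 200/1127 = 21.295 V.
I_s = V_s/R = 21.295/8.17 = 2.6065 A.
P_out = V_s I_s = 21.295 × 2.6065 = 55.508 W.
P_in = P_out/η = 55.508/0.849 = 65.380 W.
I_p = P_in/V_p = 65.380/120 = 0.545 A.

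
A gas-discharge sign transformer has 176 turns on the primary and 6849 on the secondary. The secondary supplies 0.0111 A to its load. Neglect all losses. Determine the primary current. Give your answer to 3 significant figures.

For an ideal transformer I_p/I_s = N_s/N_p, so I_p = 0.0111 × 6849/176 = 0.432 A.

I_p ≈ 0.432 A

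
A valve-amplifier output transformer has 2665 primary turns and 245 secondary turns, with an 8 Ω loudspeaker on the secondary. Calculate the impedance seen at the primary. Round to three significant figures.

Z_p ≈ 947 Ω

Z_p = (N_p/N_s)² × Z_s = (2665/245)² × 8 = 947 Ω.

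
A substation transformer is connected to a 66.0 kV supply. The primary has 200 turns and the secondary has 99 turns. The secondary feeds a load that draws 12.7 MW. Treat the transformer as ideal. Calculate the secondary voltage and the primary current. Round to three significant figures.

V_s = V_p × N_s/N_p = 66000 × 99/200 = 32670 V.
I_s = P/V_s = 1.27×10^7/32670 = 388.74 A.
I_p = I_s × N_s/N_p = 388.74 × 99/200 = 192 A.

V_s ≈ 32700 V, I_p ≈ 192 A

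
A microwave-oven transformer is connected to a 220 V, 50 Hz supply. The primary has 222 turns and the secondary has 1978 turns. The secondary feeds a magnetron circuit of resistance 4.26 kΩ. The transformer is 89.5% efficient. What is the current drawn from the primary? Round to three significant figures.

V_s = 220 × 1978/222 = 1960.2 V.
I_s = V_s/R = 1960.2/4260 = 0.46014 A.
P_out = V_s I_s = 1960.2 × 0.46014 = 901.95 W.
P_in = P_out/η = 901.95/0.895 = 1007.8 W.
I_p = P_in/V_p = 1007.8/220 = 4.58 A.

I_p ≈ 4.58 A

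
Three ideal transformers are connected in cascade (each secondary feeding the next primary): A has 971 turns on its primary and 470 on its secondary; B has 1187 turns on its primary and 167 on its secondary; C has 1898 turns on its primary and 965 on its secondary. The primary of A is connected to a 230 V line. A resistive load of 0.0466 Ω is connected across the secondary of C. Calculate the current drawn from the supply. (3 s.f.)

Secondary of A: V = 230.00 × 470/971 = 111.33 V.
Secondary of B: V = 111.33 × 167/1187 = 15.663 V.
Secondary of C: V = 15.663 × 965/1898 = 7.9635 V.
I_load = 7.9635/0.0466 = 170.89 A, so P_out = 7.9635 × 170.89 = 1360.9 W.
All ideal ⇒ P_in = P_out, so I_supply = 1360.9/230 = 5.92 A.

I_supply ≈ 5.92 A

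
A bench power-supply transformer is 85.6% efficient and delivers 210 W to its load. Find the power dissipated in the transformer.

P_loss ≈ 35.3 W

P_in = P_out/η = 210/0.856 = 245.327 W.
P_loss = P_in − P_out = 245.327 − 210 = 35.3 W.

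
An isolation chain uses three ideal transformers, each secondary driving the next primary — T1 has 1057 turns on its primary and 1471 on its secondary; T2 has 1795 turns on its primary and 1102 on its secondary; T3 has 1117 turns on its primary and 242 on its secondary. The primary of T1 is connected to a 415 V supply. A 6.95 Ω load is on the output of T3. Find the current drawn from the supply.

Secondary of T1: V = 415.00 × 1471/1057 = 577.54 V.
Secondary of T2: V = 577.54 × 1102/1795 = 354.57 V.
Secondary of T3: V = 354.57 × 242/1117 = 76.818 V.
I_load = 76.818/6.95 = 11.053 A, so P_out = 76.818 × 11.053 = 849.07 W.
All ideal ⇒ P_in = P_out, so I_supply = 849.07/415 = 2.05 A.

I_supply ≈ 2.05 A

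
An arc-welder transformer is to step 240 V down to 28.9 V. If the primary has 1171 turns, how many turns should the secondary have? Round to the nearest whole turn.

N_s/N_p = V_s/V_p, so N_s = 1171 × 28.9/240 = 141.0 ≈ 141 turns.

N_s = 141 turns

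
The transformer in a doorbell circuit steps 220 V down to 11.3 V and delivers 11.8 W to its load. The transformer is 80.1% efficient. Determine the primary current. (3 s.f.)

P_in = P_out/η = 11.8/0.801 = 14.732 W.
I_p = P_in/V_p = 14.732/220 = 0.0670 A.

I_p ≈ 0.0670 A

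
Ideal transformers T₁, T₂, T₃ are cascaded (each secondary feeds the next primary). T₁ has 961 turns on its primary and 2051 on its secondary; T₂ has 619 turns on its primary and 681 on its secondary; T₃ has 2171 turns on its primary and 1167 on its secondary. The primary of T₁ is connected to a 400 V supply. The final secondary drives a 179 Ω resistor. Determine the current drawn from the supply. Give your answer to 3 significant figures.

I_supply ≈ 3.56 A

Secondary of T₁: V = 400.00 × 2051/961 = 853.69 V.
Secondary of T₂: V = 853.69 × 681/619 = 939.20 V.
Secondary of T₃: V = 939.20 × 1167/2171 = 504.86 V.
I_load = 504.86/179 = 2.8204 A, so P_out = 504.86 × 2.8204 = 1423.9 W.
All ideal ⇒ P_in = P_out, so I_supply = 1423.9/400 = 3.56 A.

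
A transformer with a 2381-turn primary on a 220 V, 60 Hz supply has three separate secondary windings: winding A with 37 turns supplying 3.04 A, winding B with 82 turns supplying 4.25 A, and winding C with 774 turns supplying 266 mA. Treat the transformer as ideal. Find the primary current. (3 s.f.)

I_p ≈ 0.280 A

V_A = 220 × 37/2381 = 3.4187 V; V_B = 220 × 82/2381 = 7.5766 V; V_C = 220 × 774/2381 = 71.516 V.
P_out = V_A I_A + V_B I_B + V_C I_C = 3.4187×3.04 + 7.5766×4.25 + 71.516×0.266 = 10.393 + 32.201 + 19.023 = 61.617 W.
Ideal ⇒ P_in = P_out, so I_p = P_out/V_p = 61.617/220 = 0.280 A.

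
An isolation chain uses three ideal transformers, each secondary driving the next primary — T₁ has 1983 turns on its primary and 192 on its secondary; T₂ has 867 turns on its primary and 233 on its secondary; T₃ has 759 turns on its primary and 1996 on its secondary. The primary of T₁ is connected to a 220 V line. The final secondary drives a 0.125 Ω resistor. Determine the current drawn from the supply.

After T₁: V = 220.00 × 192/1983 = 21.301 V.
After T₂: V = 21.301 × 233/867 = 5.7245 V.
After T₃: V = 5.7245 × 1996/759 = 15.054 V.
I_load = 15.054/0.125 = 120.43 A, so P_out = 15.054 × 120.43 = 1813.0 W.
All ideal ⇒ P_in = P_out, so I_supply = 1813.0/220 = 8.24 A.

I_supply ≈ 8.24 A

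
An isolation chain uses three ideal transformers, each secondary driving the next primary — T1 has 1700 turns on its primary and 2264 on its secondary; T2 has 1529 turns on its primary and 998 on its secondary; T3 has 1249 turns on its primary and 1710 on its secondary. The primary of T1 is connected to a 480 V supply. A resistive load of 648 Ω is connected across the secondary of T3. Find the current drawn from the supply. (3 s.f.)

I_supply ≈ 1.05 A

Secondary of T1: V = 480.00 × 2264/1700 = 639.25 V.
Secondary of T2: V = 639.25 × 998/1529 = 417.25 V.
Secondary of T3: V = 417.25 × 1710/1249 = 571.25 V.
I_load = 571.25/648 = 0.88156 A, so P_out = 571.25 × 0.88156 = 503.59 W.
All ideal ⇒ P_in = P_out, so I_supply = 503.59/480 = 1.05 A.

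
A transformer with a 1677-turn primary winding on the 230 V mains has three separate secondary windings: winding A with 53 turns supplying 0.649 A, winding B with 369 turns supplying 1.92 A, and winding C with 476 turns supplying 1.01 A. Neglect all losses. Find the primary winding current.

V_A = 230 × 53/1677 = 7.2689 V; V_B = 230 × 369/1677 = 50.608 V; V_C = 230 × 476/1677 = 65.283 V.
P_out = V_A I_A + V_B I_B + V_C I_C = 7.2689×0.649 + 50.608×1.92 + 65.283×1.01 = 4.7175 + 97.168 + 65.936 = 167.82 W.
Ideal ⇒ P_in = P_out, so I_p = P_out/V_p = 167.82/230 = 0.730 A.

I_p ≈ 0.730 A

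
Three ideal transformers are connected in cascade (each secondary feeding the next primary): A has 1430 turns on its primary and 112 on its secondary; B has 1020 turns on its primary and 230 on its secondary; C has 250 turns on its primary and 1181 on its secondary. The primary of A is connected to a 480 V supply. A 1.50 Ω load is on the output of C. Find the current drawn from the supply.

I_supply ≈ 2.23 A

Secondary of A: V = 480.00 × 112/1430 = 37.594 V.
Secondary of B: V = 37.594 × 230/1020 = 8.4772 V.
Secondary of C: V = 8.4772 × 1181/250 = 40.046 V.
I_load = 40.046/1.50 = 26.697 A, so P_out = 40.046 × 26.697 = 1069.1 W.
All ideal ⇒ P_in = P_out, so I_supply = 1069.1/480 = 2.23 A.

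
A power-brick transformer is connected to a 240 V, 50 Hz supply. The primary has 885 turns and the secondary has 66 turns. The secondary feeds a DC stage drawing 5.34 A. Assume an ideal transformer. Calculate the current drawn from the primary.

I_p ≈ 0.398 A

For an ideal transformer I_p N_p = I_s N_s, so I_p = 5.34 × 66/885 = 0.398 A.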